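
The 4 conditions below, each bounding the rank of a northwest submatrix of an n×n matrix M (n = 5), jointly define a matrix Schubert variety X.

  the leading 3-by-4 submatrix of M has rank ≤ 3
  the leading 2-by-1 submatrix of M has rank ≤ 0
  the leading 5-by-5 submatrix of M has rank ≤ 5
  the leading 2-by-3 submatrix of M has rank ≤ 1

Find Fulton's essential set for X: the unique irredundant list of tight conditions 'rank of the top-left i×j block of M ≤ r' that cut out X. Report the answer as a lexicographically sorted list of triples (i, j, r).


Computing R[i][j] = min implied NW-rank bound (n=5, 4 conditions):

  i=1: 0 1 1 1 1
  i=2: 0 1 1 2 2
  i=3: 1 2 2 3 3
  i=4: 1 2 3 4 4
  i=5: 1 2 3 4 5

the unique w with this rank table is (2, 4, 1, 3, 5).

D(w) has 3 cells with 2 SE-corners; essential set:

[(2, 1, 0), (2, 3, 1)]


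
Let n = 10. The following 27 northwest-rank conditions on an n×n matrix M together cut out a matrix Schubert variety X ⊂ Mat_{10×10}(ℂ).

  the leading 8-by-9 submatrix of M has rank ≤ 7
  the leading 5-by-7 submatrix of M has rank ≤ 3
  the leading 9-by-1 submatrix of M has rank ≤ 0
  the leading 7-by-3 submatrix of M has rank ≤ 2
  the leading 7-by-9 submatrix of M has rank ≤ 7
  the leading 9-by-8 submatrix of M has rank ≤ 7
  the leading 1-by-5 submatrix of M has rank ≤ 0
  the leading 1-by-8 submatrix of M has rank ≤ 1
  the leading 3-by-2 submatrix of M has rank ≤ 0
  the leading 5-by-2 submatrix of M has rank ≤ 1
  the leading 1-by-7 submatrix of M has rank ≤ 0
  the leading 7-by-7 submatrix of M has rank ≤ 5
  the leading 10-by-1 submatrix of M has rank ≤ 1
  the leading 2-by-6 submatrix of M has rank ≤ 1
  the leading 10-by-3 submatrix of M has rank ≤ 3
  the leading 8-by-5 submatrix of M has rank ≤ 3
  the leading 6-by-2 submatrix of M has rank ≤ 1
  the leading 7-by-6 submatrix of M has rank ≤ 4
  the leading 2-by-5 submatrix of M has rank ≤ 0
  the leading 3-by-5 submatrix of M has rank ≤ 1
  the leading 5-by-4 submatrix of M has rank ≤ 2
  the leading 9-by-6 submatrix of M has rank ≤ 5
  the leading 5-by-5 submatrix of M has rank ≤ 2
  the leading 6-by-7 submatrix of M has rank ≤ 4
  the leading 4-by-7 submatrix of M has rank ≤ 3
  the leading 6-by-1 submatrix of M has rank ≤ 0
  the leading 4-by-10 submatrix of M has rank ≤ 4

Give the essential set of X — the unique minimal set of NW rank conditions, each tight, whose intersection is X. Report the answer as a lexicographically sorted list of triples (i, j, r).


Propagating the 27 rank bounds to every northwest block:

  row 1: 0  0  0  0  0  0  0  1  1  1
  row 2: 0  0  0  0  0  1  1  2  2  2
  row 3: 0  0  1  1  1  2  2  3  3  3
  row 4: 0  1  2  2  2  3  3  4  4  4
  row 5: 0  1  2  2  2  3  3  4  5  5
  row 6: 0  1  2  3  3  4  4  5  6  6
  row 7: 0  1  2  3  3  4  5  6  7  7
  row 8: 0  1  2  3  3  4  5  6  7  8
  row 9: 0  1  2  3  4  5  6  7  8  9
  row 10: 1  2  3  4  5  6  7  8  9  10

second differences of R give the permutation w = (8, 6, 3, 2, 9, 4, 7, 10, 5, 1).

Fulton essential set (7 of the 25 Rothe cells):

[(1, 7, 0), (2, 5, 0), (3, 2, 0), (5, 5, 2), (5, 7, 3), (8, 5, 3), (9, 1, 0)]


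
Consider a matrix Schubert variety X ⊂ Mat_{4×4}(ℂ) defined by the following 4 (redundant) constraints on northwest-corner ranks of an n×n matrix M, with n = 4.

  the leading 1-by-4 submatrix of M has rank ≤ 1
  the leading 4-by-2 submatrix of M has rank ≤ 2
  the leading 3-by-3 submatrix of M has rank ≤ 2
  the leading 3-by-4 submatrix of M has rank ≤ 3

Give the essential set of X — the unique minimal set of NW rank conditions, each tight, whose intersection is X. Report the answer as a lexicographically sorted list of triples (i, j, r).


The tightest implied rank at each (i,j), from the 4 conditions:

  row 1: 1 1 1 1
  row 2: 1 2 2 2
  row 3: 1 2 2 3
  row 4: 1 2 3 4

the unique w with this rank table is (1, 2, 4, 3).

D(w) has 1 cell with 1 SE-corner; essential set:

[(3, 3, 2)]


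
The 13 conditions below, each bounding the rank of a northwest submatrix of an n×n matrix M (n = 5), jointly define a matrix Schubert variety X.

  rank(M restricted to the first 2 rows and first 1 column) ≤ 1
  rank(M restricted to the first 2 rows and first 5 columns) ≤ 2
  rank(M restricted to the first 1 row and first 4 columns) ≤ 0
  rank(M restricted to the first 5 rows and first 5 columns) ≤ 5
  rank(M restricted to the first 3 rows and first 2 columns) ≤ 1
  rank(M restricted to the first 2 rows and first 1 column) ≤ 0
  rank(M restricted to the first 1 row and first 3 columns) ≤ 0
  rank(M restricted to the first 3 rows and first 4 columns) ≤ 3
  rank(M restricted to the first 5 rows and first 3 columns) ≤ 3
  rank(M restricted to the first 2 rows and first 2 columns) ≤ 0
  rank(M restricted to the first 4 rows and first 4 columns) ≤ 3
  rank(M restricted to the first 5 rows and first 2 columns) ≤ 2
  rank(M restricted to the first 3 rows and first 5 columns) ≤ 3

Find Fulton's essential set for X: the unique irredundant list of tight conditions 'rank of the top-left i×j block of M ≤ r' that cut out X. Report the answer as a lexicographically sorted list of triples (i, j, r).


Computing R[i][j] = min implied NW-rank bound (n=5, 13 conditions):

  0 | 0 | 0 | 0 | 1
  0 | 0 | 1 | 1 | 2
  1 | 1 | 2 | 2 | 3
  1 | 2 | 3 | 3 | 4
  1 | 2 | 3 | 4 | 5

hence w(1..5) = (5, 3, 1, 2, 4).

Rothe diagram D(w) (6 cells), 2 SE-corners (essential conditions):

[(1, 4, 0), (2, 2, 0)]


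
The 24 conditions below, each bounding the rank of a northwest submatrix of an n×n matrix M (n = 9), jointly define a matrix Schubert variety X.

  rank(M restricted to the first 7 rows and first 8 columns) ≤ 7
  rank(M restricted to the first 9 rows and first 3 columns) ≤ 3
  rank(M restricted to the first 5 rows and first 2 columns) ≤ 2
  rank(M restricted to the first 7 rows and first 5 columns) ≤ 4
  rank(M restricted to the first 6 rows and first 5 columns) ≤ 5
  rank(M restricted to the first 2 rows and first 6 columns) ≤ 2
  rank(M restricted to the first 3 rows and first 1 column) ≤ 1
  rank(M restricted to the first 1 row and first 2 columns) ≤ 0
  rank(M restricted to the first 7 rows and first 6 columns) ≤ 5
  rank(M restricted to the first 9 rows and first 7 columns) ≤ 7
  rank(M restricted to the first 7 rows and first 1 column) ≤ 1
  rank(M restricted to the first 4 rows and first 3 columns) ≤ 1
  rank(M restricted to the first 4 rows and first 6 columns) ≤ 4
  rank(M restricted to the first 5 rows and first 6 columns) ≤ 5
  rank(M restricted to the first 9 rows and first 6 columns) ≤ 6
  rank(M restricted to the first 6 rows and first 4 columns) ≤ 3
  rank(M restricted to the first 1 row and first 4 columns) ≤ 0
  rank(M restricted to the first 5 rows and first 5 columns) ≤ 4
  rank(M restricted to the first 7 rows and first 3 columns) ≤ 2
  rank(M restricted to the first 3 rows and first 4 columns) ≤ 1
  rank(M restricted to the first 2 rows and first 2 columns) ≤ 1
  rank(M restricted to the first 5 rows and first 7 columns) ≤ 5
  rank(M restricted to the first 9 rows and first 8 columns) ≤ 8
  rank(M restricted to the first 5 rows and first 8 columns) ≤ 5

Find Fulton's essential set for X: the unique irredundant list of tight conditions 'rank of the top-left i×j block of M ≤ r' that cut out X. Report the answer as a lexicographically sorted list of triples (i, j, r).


Recovering R(i,j) via the rank-extension bound from the 24 conditions:

  R[1]: 0 | 0 | 0 | 0 | 1 | 1 | 1 | 1 | 1
  R[2]: 1 | 1 | 1 | 1 | 2 | 2 | 2 | 2 | 2
  R[3]: 1 | 1 | 1 | 1 | 2 | 3 | 3 | 3 | 3
  R[4]: 1 | 1 | 1 | 2 | 3 | 4 | 4 | 4 | 4
  R[5]: 1 | 2 | 2 | 3 | 4 | 5 | 5 | 5 | 5
  R[6]: 1 | 2 | 2 | 3 | 4 | 5 | 6 | 6 | 6
  R[7]: 1 | 2 | 2 | 3 | 4 | 5 | 6 | 7 | 7
  R[8]: 1 | 2 | 3 | 4 | 5 | 6 | 7 | 8 | 8
  R[9]: 1 | 2 | 3 | 4 | 5 | 6 | 7 | 8 | 9

the unique w with this rank table is (5, 1, 6, 4, 2, 7, 8, 3, 9).

Fulton essential set (4 of the 11 Rothe cells):

[(1, 4, 0), (3, 4, 1), (4, 3, 1), (7, 3, 2)]


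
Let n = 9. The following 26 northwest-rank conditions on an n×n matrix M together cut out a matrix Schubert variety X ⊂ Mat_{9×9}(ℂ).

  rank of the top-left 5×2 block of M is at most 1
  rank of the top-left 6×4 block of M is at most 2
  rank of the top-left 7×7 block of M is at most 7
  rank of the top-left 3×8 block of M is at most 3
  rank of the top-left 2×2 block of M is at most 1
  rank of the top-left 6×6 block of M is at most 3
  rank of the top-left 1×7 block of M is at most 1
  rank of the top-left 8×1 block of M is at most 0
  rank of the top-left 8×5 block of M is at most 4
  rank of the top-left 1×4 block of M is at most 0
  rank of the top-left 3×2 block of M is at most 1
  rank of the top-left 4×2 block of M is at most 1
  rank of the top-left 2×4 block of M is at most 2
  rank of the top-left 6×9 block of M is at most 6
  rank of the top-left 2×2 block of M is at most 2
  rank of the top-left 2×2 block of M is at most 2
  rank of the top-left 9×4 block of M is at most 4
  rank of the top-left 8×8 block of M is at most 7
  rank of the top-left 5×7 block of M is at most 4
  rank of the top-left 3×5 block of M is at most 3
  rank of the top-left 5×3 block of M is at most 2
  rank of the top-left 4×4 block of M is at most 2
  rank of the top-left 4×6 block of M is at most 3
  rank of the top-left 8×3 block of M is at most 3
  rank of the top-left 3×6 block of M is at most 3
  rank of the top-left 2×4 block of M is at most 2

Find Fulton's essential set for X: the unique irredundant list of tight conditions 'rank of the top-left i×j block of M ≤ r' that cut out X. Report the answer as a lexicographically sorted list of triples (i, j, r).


The tightest implied rank at each (i,j), from the 26 conditions:

  row 1: 0 0 0 0 1 1 1 1 1
  row 2: 0 1 1 1 2 2 2 2 2
  row 3: 0 1 2 2 3 3 3 3 3
  row 4: 0 1 2 2 3 3 4 4 4
  row 5: 0 1 2 2 3 3 4 5 5
  row 6: 0 1 2 2 3 3 4 5 6
  row 7: 0 1 2 3 4 4 5 6 7
  row 8: 0 1 2 3 4 5 6 7 8
  row 9: 1 2 3 4 5 6 7 8 9

second differences of R give the permutation w = (5, 2, 3, 7, 8, 9, 4, 6, 1).

Rothe diagram D(w) (17 cells), 4 SE-corners (essential conditions):

[(1, 4, 0), (6, 4, 2), (6, 6, 3), (8, 1, 0)]


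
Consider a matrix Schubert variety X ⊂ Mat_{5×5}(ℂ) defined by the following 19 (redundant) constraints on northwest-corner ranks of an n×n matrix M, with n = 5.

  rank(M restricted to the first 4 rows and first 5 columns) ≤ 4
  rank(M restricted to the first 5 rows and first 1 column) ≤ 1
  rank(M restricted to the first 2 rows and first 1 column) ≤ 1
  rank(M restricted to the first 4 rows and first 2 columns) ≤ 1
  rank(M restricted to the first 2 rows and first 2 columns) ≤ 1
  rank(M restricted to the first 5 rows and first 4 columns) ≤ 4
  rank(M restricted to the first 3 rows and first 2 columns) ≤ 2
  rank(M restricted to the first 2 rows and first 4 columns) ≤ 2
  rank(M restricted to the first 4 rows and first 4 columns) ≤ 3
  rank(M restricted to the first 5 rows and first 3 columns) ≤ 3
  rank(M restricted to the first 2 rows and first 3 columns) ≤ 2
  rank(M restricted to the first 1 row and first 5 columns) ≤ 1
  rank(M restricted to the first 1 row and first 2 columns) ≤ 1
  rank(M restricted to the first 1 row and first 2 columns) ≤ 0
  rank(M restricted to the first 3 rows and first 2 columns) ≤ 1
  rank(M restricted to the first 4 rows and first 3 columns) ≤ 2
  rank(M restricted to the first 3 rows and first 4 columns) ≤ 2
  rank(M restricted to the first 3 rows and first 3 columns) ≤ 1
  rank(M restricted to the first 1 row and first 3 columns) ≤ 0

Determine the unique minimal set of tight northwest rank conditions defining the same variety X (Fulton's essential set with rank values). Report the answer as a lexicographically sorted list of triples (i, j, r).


Recovering R(i,j) via the rank-extension bound from the 19 conditions:

  0 | 0 | 0 | 1 | 1
  1 | 1 | 1 | 2 | 2
  1 | 1 | 1 | 2 | 3
  1 | 1 | 2 | 3 | 4
  1 | 2 | 3 | 4 | 5

hence w(1..5) = (4, 1, 5, 3, 2).

|D(w)|=6, |Ess(w)|=3:

[(1, 3, 0), (3, 3, 1), (4, 2, 1)]


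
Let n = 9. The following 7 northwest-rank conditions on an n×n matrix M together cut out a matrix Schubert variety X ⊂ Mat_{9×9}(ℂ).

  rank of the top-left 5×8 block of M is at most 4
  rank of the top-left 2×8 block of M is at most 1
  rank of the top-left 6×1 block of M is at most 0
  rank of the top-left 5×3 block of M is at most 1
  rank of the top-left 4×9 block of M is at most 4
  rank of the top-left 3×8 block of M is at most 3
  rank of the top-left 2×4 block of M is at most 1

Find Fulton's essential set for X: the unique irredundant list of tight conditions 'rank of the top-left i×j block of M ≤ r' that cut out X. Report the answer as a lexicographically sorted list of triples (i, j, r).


Propagating the 7 rank bounds to every northwest block:

  row 1: 0  1  1  1  1  1  1  1  1
  row 2: 0  1  1  1  1  1  1  1  2
  row 3: 0  1  1  2  2  2  2  2  3
  row 4: 0  1  1  2  3  3  3  3  4
  row 5: 0  1  1  2  3  4  4  4  5
  row 6: 0  1  2  3  4  5  5  5  6
  row 7: 1  2  3  4  5  6  6  6  7
  row 8: 1  2  3  4  5  6  7  7  8
  row 9: 1  2  3  4  5  6  7  8  9

reading off 1-entries of Δ²R: w = (2, 9, 4, 5, 6, 3, 1, 7, 8).

ℓ(w)=15; the 3 essential cells (i,j,r):

[(2, 8, 1), (5, 3, 1), (6, 1, 0)]


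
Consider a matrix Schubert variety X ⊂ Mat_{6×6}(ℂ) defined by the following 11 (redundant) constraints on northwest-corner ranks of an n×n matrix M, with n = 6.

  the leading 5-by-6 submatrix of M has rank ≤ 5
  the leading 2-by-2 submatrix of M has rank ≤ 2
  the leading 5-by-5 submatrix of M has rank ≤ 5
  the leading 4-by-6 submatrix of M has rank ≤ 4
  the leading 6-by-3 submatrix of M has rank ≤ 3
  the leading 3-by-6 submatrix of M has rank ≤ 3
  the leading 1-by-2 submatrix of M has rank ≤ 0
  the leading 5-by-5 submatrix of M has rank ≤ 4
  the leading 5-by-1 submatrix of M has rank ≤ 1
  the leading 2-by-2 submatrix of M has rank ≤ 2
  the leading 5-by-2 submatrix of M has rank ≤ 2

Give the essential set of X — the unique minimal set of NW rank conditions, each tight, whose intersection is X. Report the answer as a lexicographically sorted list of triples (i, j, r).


The tightest implied rank at each (i,j), from the 11 conditions:

  i=1: 0 | 0 | 1 | 1 | 1 | 1
  i=2: 1 | 1 | 2 | 2 | 2 | 2
  i=3: 1 | 2 | 3 | 3 | 3 | 3
  i=4: 1 | 2 | 3 | 4 | 4 | 4
  i=5: 1 | 2 | 3 | 4 | 4 | 5
  i=6: 1 | 2 | 3 | 4 | 5 | 6

so w = (3, 1, 2, 4, 6, 5).

Fulton essential set (2 of the 3 Rothe cells):

[(1, 2, 0), (5, 5, 4)]


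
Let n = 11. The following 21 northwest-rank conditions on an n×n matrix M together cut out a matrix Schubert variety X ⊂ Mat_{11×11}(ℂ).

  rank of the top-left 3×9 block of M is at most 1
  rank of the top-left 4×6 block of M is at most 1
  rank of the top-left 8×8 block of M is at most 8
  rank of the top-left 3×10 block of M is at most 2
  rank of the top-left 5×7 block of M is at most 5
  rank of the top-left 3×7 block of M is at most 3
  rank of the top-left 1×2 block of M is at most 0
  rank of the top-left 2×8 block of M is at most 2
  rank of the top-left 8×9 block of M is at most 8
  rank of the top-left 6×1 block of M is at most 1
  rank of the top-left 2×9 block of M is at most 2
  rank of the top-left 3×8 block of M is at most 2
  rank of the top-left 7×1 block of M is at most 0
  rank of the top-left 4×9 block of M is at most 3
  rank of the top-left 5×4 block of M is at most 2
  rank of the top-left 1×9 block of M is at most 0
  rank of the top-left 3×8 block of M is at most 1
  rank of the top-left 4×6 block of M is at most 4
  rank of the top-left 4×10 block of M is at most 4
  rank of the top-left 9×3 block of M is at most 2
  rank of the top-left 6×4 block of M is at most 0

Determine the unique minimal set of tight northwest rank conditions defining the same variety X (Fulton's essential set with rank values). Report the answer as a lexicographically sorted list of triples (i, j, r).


Computing R[i][j] = min implied NW-rank bound (n=11, 21 conditions):

  R[1]: 0  0  0  0  0  0  0  0  0  1  1
  R[2]: 0  0  0  0  1  1  1  1  1  2  2
  R[3]: 0  0  0  0  1  1  1  1  1  2  3
  R[4]: 0  0  0  0  1  1  2  2  2  3  4
  R[5]: 0  0  0  0  1  2  3  3  3  4  5
  R[6]: 0  0  0  0  1  2  3  4  4  5  6
  R[7]: 0  1  1  1  2  3  4  5  5  6  7
  R[8]: 1  2  2  2  3  4  5  6  6  7  8
  R[9]: 1  2  2  3  4  5  6  7  7  8  9
  R[10]: 1  2  3  4  5  6  7  8  8  9  10
  R[11]: 1  2  3  4  5  6  7  8  9  10  11

reading off 1-entries of Δ²R: w = (10, 5, 11, 7, 6, 8, 2, 1, 4, 3, 9).

Fulton essential set (6 of the 36 Rothe cells):

[(1, 9, 0), (3, 9, 1), (4, 6, 1), (6, 4, 0), (7, 1, 0), (9, 3, 2)]


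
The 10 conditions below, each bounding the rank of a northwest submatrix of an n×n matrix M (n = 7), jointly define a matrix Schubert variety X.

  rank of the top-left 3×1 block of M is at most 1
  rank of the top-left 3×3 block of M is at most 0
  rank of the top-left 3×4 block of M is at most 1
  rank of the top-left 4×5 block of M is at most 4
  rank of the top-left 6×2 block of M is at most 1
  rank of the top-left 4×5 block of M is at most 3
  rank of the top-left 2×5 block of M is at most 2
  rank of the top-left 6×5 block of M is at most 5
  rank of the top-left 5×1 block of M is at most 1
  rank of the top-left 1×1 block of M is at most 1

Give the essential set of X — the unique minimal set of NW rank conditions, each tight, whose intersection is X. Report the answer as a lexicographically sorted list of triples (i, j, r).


Rank table r_w(7×7) implied by the 10 constraints:

  i=1: 0, 0, 0, 1, 1, 1, 1
  i=2: 0, 0, 0, 1, 2, 2, 2
  i=3: 0, 0, 0, 1, 2, 3, 3
  i=4: 1, 1, 1, 2, 3, 4, 4
  i=5: 1, 1, 2, 3, 4, 5, 5
  i=6: 1, 1, 2, 3, 4, 5, 6
  i=7: 1, 2, 3, 4, 5, 6, 7

reading off 1-entries of Δ²R: w = (4, 5, 6, 1, 3, 7, 2).

Fulton essential set (2 of the 11 Rothe cells):

[(3, 3, 0), (6, 2, 1)]


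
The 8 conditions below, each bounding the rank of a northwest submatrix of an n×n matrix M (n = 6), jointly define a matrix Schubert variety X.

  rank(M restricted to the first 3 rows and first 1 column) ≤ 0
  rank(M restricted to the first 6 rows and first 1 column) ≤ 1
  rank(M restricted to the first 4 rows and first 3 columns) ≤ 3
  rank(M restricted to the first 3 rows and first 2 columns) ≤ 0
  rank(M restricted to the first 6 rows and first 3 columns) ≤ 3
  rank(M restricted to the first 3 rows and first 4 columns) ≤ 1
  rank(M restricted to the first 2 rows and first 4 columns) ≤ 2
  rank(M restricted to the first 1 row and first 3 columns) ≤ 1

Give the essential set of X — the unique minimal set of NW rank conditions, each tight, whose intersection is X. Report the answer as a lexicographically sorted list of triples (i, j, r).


Propagating the 8 rank bounds to every northwest block:

  0  0  1  1  1  1
  0  0  1  1  2  2
  0  0  1  1  2  3
  1  1  2  2  3  4
  1  2  3  3  4  5
  1  2  3  4  5  6

giving w = (3, 5, 6, 1, 2, 4) via Δ²R.

ℓ(w)=8; the 2 essential cells (i,j,r):

[(3, 2, 0), (3, 4, 1)]


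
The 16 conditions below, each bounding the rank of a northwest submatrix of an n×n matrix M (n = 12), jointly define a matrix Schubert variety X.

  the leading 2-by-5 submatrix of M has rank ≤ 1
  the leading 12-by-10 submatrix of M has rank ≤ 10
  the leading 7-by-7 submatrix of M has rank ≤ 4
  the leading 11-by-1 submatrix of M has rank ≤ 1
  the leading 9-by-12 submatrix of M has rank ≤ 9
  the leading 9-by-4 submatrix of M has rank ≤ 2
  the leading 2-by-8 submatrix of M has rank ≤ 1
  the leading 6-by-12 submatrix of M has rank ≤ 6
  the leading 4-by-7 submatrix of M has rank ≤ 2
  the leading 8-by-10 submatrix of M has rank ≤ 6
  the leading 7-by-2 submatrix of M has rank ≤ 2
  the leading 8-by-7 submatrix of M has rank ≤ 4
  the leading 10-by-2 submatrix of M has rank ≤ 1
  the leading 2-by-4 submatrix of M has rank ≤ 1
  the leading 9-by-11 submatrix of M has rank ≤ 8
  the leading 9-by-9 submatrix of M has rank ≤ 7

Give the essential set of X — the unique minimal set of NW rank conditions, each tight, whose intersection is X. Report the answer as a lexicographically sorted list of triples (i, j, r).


Reconstructing r_w from the 16 given conditions:

  1, 1, 1, 1, 1, 1, 1, 1, 1, 1, 1, 1
  1, 1, 1, 1, 1, 1, 1, 1, 2, 2, 2, 2
  1, 1, 2, 2, 2, 2, 2, 2, 3, 3, 3, 3
  1, 1, 2, 2, 2, 2, 2, 3, 4, 4, 4, 4
  1, 1, 2, 2, 3, 3, 3, 4, 5, 5, 5, 5
  1, 1, 2, 2, 3, 4, 4, 5, 6, 6, 6, 6
  1, 1, 2, 2, 3, 4, 4, 5, 6, 6, 7, 7
  1, 1, 2, 2, 3, 4, 4, 5, 6, 6, 7, 8
  1, 1, 2, 2, 3, 4, 5, 6, 7, 7, 8, 9
  1, 1, 2, 3, 4, 5, 6, 7, 8, 8, 9, 10
  1, 2, 3, 4, 5, 6, 7, 8, 9, 9, 10, 11
  1, 2, 3, 4, 5, 6, 7, 8, 9, 10, 11, 12

reading off 1-entries of Δ²R: w = (1, 9, 3, 8, 5, 6, 11, 12, 7, 4, 2, 10).

ℓ(w)=28; the 6 essential cells (i,j,r):

[(2, 8, 1), (4, 7, 2), (8, 7, 4), (8, 10, 6), (9, 4, 2), (10, 2, 1)]


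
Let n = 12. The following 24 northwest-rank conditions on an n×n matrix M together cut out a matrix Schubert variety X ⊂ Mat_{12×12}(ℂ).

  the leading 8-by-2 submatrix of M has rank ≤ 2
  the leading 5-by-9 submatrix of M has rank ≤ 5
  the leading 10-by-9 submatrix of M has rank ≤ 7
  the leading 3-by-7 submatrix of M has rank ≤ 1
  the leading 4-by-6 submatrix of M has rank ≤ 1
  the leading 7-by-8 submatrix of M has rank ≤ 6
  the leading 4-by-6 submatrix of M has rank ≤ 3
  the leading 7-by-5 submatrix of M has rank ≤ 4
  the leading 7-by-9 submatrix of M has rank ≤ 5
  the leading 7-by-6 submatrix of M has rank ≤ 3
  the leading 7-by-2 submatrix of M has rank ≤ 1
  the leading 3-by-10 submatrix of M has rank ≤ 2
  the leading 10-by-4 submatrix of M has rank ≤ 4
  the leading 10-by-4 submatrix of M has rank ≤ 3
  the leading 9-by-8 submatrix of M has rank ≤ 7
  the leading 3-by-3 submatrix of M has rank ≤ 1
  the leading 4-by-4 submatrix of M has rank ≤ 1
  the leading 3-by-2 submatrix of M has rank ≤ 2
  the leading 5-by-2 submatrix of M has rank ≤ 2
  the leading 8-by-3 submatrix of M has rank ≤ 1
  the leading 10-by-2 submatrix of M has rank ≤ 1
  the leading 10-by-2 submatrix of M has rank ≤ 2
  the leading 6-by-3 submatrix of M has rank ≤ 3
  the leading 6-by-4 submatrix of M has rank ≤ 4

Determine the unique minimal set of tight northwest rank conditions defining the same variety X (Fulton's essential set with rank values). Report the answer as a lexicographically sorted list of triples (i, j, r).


Computing R[i][j] = min implied NW-rank bound (n=12, 24 conditions):

  1  1  1  1  1  1  1  1  1  1  1  1
  1  1  1  1  1  1  1  2  2  2  2  2
  1  1  1  1  1  1  1  2  2  2  3  3
  1  1  1  1  1  1  2  3  3  3  4  4
  1  1  1  2  2  2  3  4  4  4  5  5
  1  1  1  2  3  3  4  5  5  5  6  6
  1  1  1  2  3  3  4  5  5  6  7  7
  1  1  1  2  3  4  5  6  6  7  8  8
  1  1  2  3  4  5  6  7  7  8  9  9
  1  1  2  3  4  5  6  7  7  8  9  10
  1  2  3  4  5  6  7  8  8  9  10  11
  1  2  3  4  5  6  7  8  9  10  11  12

giving w = (1, 8, 11, 7, 4, 5, 10, 6, 3, 12, 2, 9) via Δ²R.

8 SE-corners of the 32-cell Rothe diagram give Ess(w):

[(3, 7, 1), (3, 10, 2), (4, 6, 1), (7, 6, 3), (7, 9, 5), (8, 3, 1), (10, 2, 1), (10, 9, 7)]


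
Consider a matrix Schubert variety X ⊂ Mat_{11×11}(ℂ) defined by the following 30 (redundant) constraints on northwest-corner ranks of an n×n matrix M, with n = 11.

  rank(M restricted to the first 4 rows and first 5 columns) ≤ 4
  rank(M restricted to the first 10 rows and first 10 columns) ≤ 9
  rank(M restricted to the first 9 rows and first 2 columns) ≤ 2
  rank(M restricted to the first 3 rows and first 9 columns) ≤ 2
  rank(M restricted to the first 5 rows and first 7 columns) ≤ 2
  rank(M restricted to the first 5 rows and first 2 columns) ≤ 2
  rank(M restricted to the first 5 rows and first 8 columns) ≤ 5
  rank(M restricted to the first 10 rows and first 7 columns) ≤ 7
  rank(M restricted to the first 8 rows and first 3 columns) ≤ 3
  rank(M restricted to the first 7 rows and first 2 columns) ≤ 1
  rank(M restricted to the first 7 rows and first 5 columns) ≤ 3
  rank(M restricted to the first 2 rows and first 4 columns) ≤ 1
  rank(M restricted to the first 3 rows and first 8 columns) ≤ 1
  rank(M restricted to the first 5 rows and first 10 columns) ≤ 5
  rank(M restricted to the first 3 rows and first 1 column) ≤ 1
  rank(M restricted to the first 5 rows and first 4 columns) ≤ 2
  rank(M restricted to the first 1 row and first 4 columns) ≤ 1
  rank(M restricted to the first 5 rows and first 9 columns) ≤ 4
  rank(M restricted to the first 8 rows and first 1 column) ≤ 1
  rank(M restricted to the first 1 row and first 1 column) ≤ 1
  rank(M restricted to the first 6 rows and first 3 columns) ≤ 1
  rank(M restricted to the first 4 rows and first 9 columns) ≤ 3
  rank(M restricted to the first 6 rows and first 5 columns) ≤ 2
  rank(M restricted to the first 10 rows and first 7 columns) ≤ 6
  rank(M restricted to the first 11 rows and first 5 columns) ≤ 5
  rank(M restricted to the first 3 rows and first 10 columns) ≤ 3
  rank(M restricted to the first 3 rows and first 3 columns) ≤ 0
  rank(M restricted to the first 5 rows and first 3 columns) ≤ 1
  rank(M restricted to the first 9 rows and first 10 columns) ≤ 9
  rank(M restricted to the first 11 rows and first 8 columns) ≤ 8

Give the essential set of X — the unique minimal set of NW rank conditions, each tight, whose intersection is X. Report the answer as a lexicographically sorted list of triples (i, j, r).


Propagating the 30 rank bounds to every northwest block:

  i=1: 0, 0, 0, 1, 1, 1, 1, 1, 1, 1, 1
  i=2: 0, 0, 0, 1, 1, 1, 1, 1, 2, 2, 2
  i=3: 0, 0, 0, 1, 1, 1, 1, 1, 2, 3, 3
  i=4: 1, 1, 1, 2, 2, 2, 2, 2, 3, 4, 4
  i=5: 1, 1, 1, 2, 2, 2, 2, 3, 4, 5, 5
  i=6: 1, 1, 1, 2, 2, 3, 3, 4, 5, 6, 6
  i=7: 1, 1, 2, 3, 3, 4, 4, 5, 6, 7, 7
  i=8: 1, 2, 3, 4, 4, 5, 5, 6, 7, 8, 8
  i=9: 1, 2, 3, 4, 5, 6, 6, 7, 8, 9, 9
  i=10: 1, 2, 3, 4, 5, 6, 6, 7, 8, 9, 10
  i=11: 1, 2, 3, 4, 5, 6, 7, 8, 9, 10, 11

reading off 1-entries of Δ²R: w = (4, 9, 10, 1, 8, 6, 3, 2, 5, 11, 7).

Rothe diagram D(w) (27 cells), 7 SE-corners (essential conditions):

[(3, 3, 0), (3, 8, 1), (5, 7, 2), (6, 3, 1), (6, 5, 2), (7, 2, 1), (10, 7, 6)]


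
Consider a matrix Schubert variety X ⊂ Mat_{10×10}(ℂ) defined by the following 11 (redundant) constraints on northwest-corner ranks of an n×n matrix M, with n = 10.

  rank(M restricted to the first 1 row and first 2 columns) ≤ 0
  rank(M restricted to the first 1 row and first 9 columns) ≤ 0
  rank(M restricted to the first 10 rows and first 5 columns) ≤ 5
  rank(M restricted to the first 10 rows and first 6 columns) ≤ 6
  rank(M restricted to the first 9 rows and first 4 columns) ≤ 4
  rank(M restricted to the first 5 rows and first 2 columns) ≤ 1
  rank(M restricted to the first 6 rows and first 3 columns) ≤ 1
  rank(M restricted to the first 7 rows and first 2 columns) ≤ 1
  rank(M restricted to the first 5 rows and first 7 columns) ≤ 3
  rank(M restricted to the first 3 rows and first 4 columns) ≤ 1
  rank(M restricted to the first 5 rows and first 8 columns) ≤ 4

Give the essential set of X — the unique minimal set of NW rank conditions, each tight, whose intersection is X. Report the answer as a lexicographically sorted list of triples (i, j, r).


Recovering R(i,j) via the rank-extension bound from the 11 conditions:

  row 1: 0 | 0 | 0 | 0 | 0 | 0 | 0 | 0 | 0 | 1
  row 2: 1 | 1 | 1 | 1 | 1 | 1 | 1 | 1 | 1 | 2
  row 3: 1 | 1 | 1 | 1 | 2 | 2 | 2 | 2 | 2 | 3
  row 4: 1 | 1 | 1 | 2 | 3 | 3 | 3 | 3 | 3 | 4
  row 5: 1 | 1 | 1 | 2 | 3 | 3 | 3 | 4 | 4 | 5
  row 6: 1 | 1 | 1 | 2 | 3 | 4 | 4 | 5 | 5 | 6
  row 7: 1 | 1 | 2 | 3 | 4 | 5 | 5 | 6 | 6 | 7
  row 8: 1 | 2 | 3 | 4 | 5 | 6 | 6 | 7 | 7 | 8
  row 9: 1 | 2 | 3 | 4 | 5 | 6 | 7 | 8 | 8 | 9
  row 10: 1 | 2 | 3 | 4 | 5 | 6 | 7 | 8 | 9 | 10

so w = (10, 1, 5, 4, 8, 6, 3, 2, 7, 9).

ℓ(w)=21; the 5 essential cells (i,j,r):

[(1, 9, 0), (3, 4, 1), (5, 7, 3), (6, 3, 1), (7, 2, 1)]


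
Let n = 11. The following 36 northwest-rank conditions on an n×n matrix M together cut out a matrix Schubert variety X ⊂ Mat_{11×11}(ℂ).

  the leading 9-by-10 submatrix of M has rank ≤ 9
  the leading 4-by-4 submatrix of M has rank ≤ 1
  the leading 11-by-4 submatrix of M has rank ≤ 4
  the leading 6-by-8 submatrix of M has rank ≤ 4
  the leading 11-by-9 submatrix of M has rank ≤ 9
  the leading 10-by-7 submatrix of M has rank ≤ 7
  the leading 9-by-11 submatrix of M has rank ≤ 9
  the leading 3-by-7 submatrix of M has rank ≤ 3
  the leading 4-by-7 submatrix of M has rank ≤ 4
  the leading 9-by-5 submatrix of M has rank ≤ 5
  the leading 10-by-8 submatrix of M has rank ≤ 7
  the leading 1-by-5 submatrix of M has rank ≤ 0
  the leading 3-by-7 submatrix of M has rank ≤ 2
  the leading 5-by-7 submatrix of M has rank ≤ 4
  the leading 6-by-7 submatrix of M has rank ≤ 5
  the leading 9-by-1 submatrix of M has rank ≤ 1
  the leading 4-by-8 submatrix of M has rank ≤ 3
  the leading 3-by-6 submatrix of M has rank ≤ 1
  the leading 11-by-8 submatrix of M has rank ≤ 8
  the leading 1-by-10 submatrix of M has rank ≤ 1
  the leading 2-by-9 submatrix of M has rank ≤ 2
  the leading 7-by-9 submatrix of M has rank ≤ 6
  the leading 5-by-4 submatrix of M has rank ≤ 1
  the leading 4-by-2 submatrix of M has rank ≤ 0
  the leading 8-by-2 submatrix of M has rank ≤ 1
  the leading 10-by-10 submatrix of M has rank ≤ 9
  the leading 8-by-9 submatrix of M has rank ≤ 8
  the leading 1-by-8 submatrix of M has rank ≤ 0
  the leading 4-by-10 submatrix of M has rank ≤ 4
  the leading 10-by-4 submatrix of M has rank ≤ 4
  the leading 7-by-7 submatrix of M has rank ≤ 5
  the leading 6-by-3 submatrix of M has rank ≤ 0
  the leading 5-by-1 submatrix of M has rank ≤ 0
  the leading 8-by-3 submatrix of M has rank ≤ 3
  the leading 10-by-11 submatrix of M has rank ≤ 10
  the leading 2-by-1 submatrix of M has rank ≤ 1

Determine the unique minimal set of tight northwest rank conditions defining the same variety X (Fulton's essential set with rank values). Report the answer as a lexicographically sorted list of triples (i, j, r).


Propagating the 36 rank bounds to every northwest block:

  i=1: 0 0 0 0 0 0 0 0 1 1 1
  i=2: 0 0 0 1 1 1 1 1 2 2 2
  i=3: 0 0 0 1 1 1 2 2 3 3 3
  i=4: 0 0 0 1 2 2 3 3 4 4 4
  i=5: 0 0 0 1 2 3 4 4 5 5 5
  i=6: 0 0 0 1 2 3 4 4 5 6 6
  i=7: 1 1 1 2 3 4 5 5 6 7 7
  i=8: 1 1 2 3 4 5 6 6 7 8 8
  i=9: 1 2 3 4 5 6 7 7 8 9 9
  i=10: 1 2 3 4 5 6 7 7 8 9 10
  i=11: 1 2 3 4 5 6 7 8 9 10 11

so w = (9, 4, 7, 5, 6, 10, 1, 3, 2, 11, 8).

D(w) has 28 cells with 6 SE-corners; essential set:

[(1, 8, 0), (3, 6, 1), (6, 3, 0), (6, 8, 4), (8, 2, 1), (10, 8, 7)]


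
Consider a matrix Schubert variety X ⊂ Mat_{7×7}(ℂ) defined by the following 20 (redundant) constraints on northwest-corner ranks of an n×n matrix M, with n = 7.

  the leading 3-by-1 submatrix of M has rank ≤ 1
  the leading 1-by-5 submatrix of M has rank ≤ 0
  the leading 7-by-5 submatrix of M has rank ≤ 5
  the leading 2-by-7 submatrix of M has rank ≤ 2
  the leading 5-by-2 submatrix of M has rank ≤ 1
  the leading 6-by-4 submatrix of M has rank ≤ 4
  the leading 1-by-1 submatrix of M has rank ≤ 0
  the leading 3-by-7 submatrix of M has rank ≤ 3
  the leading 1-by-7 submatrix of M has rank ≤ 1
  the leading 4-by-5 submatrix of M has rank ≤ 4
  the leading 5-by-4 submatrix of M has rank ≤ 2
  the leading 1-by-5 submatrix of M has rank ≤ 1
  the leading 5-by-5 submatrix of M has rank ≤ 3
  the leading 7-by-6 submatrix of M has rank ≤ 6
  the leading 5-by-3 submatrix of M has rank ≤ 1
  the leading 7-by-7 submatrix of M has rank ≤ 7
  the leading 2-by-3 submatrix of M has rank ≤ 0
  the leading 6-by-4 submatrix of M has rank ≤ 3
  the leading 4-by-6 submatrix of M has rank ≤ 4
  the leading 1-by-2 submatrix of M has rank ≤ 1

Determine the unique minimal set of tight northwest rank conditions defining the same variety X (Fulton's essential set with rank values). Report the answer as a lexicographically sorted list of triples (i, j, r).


Recovering R(i,j) via the rank-extension bound from the 20 conditions:

  row 1: 0 | 0 | 0 | 0 | 0 | 1 | 1
  row 2: 0 | 0 | 0 | 1 | 1 | 2 | 2
  row 3: 1 | 1 | 1 | 2 | 2 | 3 | 3
  row 4: 1 | 1 | 1 | 2 | 3 | 4 | 4
  row 5: 1 | 1 | 1 | 2 | 3 | 4 | 5
  row 6: 1 | 2 | 2 | 3 | 4 | 5 | 6
  row 7: 1 | 2 | 3 | 4 | 5 | 6 | 7

the unique w with this rank table is (6, 4, 1, 5, 7, 2, 3).

D(w) has 12 cells with 3 SE-corners; essential set:

[(1, 5, 0), (2, 3, 0), (5, 3, 1)]


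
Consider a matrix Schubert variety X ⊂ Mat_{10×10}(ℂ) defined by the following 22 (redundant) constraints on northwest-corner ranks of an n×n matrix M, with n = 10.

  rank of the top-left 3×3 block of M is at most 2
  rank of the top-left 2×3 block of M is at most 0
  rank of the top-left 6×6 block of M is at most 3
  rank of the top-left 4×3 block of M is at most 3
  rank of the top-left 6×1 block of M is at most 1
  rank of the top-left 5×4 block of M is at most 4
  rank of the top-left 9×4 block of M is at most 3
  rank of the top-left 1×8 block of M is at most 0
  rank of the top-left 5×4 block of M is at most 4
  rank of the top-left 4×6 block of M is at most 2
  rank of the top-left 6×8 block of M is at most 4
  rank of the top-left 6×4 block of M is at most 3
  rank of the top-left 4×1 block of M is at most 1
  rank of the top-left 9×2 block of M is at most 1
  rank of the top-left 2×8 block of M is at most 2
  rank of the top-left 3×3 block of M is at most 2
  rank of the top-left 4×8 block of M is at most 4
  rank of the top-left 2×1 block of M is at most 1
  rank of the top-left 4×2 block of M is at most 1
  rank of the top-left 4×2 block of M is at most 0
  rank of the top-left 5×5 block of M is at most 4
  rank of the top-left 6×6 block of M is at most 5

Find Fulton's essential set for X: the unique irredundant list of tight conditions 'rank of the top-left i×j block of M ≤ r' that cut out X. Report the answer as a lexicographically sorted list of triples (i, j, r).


Reconstructing r_w from the 22 given conditions:

  0 | 0 | 0 | 0 | 0 | 0 | 0 | 0 | 1 | 1
  0 | 0 | 0 | 1 | 1 | 1 | 1 | 1 | 2 | 2
  0 | 0 | 1 | 2 | 2 | 2 | 2 | 2 | 3 | 3
  0 | 0 | 1 | 2 | 2 | 2 | 3 | 3 | 4 | 4
  1 | 1 | 2 | 3 | 3 | 3 | 4 | 4 | 5 | 5
  1 | 1 | 2 | 3 | 3 | 3 | 4 | 4 | 5 | 6
  1 | 1 | 2 | 3 | 4 | 4 | 5 | 5 | 6 | 7
  1 | 1 | 2 | 3 | 4 | 5 | 6 | 6 | 7 | 8
  1 | 1 | 2 | 3 | 4 | 5 | 6 | 7 | 8 | 9
  1 | 2 | 3 | 4 | 5 | 6 | 7 | 8 | 9 | 10

second differences of R give the permutation w = (9, 4, 3, 7, 1, 10, 5, 6, 8, 2).

Rothe diagram D(w) (24 cells), 7 SE-corners (essential conditions):

[(1, 8, 0), (2, 3, 0), (4, 2, 0), (4, 6, 2), (6, 6, 3), (6, 8, 4), (9, 2, 1)]


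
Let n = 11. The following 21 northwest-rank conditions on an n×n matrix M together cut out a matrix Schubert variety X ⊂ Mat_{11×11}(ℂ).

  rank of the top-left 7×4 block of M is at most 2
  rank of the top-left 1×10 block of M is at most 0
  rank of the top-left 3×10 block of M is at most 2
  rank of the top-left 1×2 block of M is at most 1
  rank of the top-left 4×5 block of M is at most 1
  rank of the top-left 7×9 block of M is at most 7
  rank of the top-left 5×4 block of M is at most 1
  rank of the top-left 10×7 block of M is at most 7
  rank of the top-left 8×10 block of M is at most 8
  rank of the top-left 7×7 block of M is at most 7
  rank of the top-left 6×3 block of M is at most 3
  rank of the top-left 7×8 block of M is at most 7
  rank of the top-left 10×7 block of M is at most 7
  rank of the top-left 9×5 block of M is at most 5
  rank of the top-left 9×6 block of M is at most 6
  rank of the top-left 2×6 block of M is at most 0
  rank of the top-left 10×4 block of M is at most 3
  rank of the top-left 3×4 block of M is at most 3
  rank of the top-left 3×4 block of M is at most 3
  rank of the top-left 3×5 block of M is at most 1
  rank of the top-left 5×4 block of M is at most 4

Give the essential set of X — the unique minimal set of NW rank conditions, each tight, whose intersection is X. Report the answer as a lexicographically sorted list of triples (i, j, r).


Computing R[i][j] = min implied NW-rank bound (n=11, 21 conditions):

  R[1]: 0, 0, 0, 0, 0, 0, 0, 0, 0, 0, 1
  R[2]: 0, 0, 0, 0, 0, 0, 1, 1, 1, 1, 2
  R[3]: 1, 1, 1, 1, 1, 1, 2, 2, 2, 2, 3
  R[4]: 1, 1, 1, 1, 1, 2, 3, 3, 3, 3, 4
  R[5]: 1, 1, 1, 1, 2, 3, 4, 4, 4, 4, 5
  R[6]: 1, 2, 2, 2, 3, 4, 5, 5, 5, 5, 6
  R[7]: 1, 2, 2, 2, 3, 4, 5, 6, 6, 6, 7
  R[8]: 1, 2, 3, 3, 4, 5, 6, 7, 7, 7, 8
  R[9]: 1, 2, 3, 3, 4, 5, 6, 7, 8, 8, 9
  R[10]: 1, 2, 3, 3, 4, 5, 6, 7, 8, 9, 10
  R[11]: 1, 2, 3, 4, 5, 6, 7, 8, 9, 10, 11

reading off 1-entries of Δ²R: w = (11, 7, 1, 6, 5, 2, 8, 3, 9, 10, 4).

6 SE-corners of the 27-cell Rothe diagram give Ess(w):

[(1, 10, 0), (2, 6, 0), (4, 5, 1), (5, 4, 1), (7, 4, 2), (10, 4, 3)]


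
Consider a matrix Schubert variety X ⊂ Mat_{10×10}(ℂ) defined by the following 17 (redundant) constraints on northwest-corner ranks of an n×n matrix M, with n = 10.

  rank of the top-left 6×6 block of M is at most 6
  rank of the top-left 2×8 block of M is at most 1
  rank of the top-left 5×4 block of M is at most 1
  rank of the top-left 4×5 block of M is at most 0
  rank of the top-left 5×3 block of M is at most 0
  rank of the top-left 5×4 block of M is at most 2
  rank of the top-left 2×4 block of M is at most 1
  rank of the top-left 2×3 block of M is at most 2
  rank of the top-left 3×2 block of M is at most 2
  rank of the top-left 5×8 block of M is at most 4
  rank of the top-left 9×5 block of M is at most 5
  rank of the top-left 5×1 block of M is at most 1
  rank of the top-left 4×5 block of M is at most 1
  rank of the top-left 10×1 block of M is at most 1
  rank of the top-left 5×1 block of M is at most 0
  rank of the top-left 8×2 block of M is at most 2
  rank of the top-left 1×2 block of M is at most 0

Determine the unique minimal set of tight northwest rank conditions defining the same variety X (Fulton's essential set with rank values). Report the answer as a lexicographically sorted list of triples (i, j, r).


Reconstructing r_w from the 17 given conditions:

  row 1: 0  0  0  0  0  1  1  1  1  1
  row 2: 0  0  0  0  0  1  1  1  2  2
  row 3: 0  0  0  0  0  1  2  2  3  3
  row 4: 0  0  0  0  0  1  2  3  4  4
  row 5: 0  0  0  1  1  2  3  4  5  5
  row 6: 1  1  1  2  2  3  4  5  6  6
  row 7: 1  2  2  3  3  4  5  6  7  7
  row 8: 1  2  3  4  4  5  6  7  8  8
  row 9: 1  2  3  4  5  6  7  8  9  9
  row 10: 1  2  3  4  5  6  7  8  9  10

giving w = (6, 9, 7, 8, 4, 1, 2, 3, 5, 10) via Δ²R.

Rothe diagram D(w) (25 cells), 3 SE-corners (essential conditions):

[(2, 8, 1), (4, 5, 0), (5, 3, 0)]


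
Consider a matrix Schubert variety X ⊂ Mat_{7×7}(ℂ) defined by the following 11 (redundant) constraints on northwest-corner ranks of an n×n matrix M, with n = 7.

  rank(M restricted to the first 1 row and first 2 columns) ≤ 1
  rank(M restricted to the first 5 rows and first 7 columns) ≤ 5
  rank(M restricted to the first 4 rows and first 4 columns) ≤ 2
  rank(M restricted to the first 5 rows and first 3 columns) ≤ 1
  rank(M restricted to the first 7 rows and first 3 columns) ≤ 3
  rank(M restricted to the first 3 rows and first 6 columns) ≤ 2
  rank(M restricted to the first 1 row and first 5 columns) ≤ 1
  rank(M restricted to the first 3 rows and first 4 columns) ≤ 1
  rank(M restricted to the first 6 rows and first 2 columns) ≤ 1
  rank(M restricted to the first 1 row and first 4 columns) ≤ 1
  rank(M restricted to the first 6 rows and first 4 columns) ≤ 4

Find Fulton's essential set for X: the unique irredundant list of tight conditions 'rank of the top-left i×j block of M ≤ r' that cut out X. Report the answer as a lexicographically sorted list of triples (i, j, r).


Rank table r_w(7×7) implied by the 11 constraints:

  R[1]: 1 | 1 | 1 | 1 | 1 | 1 | 1
  R[2]: 1 | 1 | 1 | 1 | 2 | 2 | 2
  R[3]: 1 | 1 | 1 | 1 | 2 | 2 | 3
  R[4]: 1 | 1 | 1 | 2 | 3 | 3 | 4
  R[5]: 1 | 1 | 1 | 2 | 3 | 4 | 5
  R[6]: 1 | 1 | 2 | 3 | 4 | 5 | 6
  R[7]: 1 | 2 | 3 | 4 | 5 | 6 | 7

giving w = (1, 5, 7, 4, 6, 3, 2) via Δ²R.

Fulton essential set (4 of the 12 Rothe cells):

[(3, 4, 1), (3, 6, 2), (5, 3, 1), (6, 2, 1)]
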